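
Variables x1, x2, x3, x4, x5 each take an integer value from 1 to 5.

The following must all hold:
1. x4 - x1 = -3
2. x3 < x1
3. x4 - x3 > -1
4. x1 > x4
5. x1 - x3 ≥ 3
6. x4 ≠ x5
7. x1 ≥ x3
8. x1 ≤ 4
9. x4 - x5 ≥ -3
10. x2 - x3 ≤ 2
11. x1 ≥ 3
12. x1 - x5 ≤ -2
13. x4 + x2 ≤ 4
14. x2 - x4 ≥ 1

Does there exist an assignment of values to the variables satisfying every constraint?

Unsatisfiable

Constraints 5, 9, 10, 12, and 14 give x2 − x4 ≥ 1, x4 − x5 ≥ -3, x5 − x1 ≥ 2, x1 − x3 ≥ 3, x3 − x2 ≥ -2.
Adding all 5 inequalities: the left sides telescope to 0, and the right sides sum to 1 + (-3) + 2 + 3 + (-2) = 1. So 0 ≥ 1, which is false.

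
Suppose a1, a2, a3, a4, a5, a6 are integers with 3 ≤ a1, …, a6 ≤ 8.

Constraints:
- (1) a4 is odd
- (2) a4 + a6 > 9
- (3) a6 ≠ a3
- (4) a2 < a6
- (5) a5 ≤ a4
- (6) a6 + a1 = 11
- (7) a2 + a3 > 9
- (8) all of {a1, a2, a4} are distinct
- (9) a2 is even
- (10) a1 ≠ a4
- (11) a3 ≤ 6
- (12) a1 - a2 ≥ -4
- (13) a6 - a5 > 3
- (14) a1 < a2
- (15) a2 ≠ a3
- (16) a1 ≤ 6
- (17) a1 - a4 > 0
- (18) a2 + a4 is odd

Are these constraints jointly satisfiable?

Satisfiable

Take a1 = 4, a2 = 6, a3 = 4, a4 = 3, a5 = 3, a6 = 7. Then constraint 2: a4 + a6 = 10; constraint 6: a6 + a1 = 11, and every other listed constraint is also met.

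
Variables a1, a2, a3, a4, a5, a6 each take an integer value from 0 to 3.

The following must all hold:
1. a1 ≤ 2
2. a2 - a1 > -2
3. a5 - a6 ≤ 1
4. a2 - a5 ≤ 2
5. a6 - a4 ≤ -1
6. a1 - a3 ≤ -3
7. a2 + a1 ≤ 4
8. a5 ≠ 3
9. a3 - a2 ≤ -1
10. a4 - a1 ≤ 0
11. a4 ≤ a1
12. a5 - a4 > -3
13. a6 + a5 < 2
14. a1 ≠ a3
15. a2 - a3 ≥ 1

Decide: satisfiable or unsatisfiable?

Unsatisfiable

Constraints 3, 4, 5, 6, 9, and 10 give a1 − a4 ≥ 0, a4 − a6 ≥ 1, a6 − a5 ≥ -1, a5 − a2 ≥ -2, a2 − a3 ≥ 1, a3 − a1 ≥ 3.
Adding all 6 inequalities: the left sides telescope to 0, and the right sides sum to 0 + 1 + (-1) + (-2) + 1 + 3 = 2. So 0 ≥ 2, which is false.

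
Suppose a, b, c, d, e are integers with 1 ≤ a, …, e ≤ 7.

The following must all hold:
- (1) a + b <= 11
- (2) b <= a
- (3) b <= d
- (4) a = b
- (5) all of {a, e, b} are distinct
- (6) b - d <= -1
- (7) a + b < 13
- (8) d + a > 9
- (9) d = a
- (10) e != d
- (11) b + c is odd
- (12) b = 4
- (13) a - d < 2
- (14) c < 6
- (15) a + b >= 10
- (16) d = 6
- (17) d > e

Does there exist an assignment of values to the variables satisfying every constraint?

Unsatisfiable

Constraint 16 fixes d = 6 and constraint 12 fixes b = 4. Constraints 4 and 9 give d = a = b, so d = b. But 6 ≠ 4 — contradiction.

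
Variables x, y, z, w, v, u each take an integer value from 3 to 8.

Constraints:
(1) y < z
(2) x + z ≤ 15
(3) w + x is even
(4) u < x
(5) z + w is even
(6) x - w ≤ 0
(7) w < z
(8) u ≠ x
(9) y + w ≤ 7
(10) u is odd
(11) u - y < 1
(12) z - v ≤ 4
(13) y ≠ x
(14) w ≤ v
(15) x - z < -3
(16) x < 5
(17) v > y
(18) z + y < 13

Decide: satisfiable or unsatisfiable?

Setting (x, y, z, w, v, u) = (4, 3, 8, 4, 4, 3) satisfies everything: constraint 2: x + z = 12; constraint 6: x - w = 0, and the others follow.

Satisfiable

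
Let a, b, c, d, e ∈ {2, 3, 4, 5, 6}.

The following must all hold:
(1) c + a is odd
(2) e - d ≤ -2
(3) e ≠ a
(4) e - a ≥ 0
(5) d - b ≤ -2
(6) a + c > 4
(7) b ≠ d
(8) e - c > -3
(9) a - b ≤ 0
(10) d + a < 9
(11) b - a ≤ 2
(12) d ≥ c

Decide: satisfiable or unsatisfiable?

Unsatisfiable

Constraints 2, 4, 5, and 11 give d − e ≥ 2, e − a ≥ 0, a − b ≥ -2, b − d ≥ 2.
Adding all 4 inequalities: the left sides telescope to 0, and the right sides sum to 2 + 0 + (-2) + 2 = 2. So 0 ≥ 2, which is false.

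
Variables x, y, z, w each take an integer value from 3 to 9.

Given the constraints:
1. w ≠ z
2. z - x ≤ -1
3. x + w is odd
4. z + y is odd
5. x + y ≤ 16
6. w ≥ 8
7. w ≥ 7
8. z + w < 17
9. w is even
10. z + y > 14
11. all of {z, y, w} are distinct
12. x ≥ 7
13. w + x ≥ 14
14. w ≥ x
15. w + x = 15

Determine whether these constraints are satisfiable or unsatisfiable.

Satisfiable

The assignment x = 7, y = 9, z = 6, w = 8 works:
  constraint 2 holds since z - x = -1.
  constraint 5 holds since x + y = 16.
The rest check out directly.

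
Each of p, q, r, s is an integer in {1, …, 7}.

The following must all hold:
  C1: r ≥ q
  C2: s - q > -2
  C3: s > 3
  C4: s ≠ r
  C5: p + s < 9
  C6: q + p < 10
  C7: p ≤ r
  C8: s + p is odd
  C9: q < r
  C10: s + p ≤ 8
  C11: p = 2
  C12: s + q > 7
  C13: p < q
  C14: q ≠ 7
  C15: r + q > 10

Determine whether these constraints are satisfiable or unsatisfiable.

The assignment p = 2, q = 5, r = 6, s = 5 works:
  constraint 2 holds since s - q = 0.
  constraint 5 holds since p + s = 7.
  constraint 6 holds since q + p = 7.
The rest check out directly.

Satisfiable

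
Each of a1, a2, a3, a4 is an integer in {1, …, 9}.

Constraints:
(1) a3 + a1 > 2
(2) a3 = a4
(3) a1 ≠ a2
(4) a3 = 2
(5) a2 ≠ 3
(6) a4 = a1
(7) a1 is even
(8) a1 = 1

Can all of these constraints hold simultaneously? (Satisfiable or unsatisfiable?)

Unsatisfiable

Constraint 4 fixes a3 = 2 and constraint 8 fixes a1 = 1. Constraints 2 and 6 give a3 = a4 = a1, so a3 = a1. But 2 ≠ 1 — contradiction.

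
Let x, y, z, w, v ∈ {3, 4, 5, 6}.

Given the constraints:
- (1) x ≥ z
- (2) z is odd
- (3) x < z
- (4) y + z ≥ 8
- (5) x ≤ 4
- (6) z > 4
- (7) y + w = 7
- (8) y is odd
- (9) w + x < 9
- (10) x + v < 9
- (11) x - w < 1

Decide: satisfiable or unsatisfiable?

Unsatisfiable

From constraint 6: z ≥ 5. From constraints 1 and 5: z ≤ x and x ≤ 4, so z ≤ 4. But 4 < 5, so no value of z works.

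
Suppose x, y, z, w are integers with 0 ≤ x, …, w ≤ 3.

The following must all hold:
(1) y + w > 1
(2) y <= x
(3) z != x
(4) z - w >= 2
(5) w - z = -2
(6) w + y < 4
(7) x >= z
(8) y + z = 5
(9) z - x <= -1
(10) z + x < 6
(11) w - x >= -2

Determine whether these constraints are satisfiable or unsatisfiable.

Unsatisfiable

Constraints 4, 9, and 11 give x − z ≥ 1, z − w ≥ 2, w − x ≥ -2.
Adding all 3 inequalities: the left sides telescope to 0, and the right sides sum to 1 + 2 + (-2) = 1. So 0 ≥ 1, which is false.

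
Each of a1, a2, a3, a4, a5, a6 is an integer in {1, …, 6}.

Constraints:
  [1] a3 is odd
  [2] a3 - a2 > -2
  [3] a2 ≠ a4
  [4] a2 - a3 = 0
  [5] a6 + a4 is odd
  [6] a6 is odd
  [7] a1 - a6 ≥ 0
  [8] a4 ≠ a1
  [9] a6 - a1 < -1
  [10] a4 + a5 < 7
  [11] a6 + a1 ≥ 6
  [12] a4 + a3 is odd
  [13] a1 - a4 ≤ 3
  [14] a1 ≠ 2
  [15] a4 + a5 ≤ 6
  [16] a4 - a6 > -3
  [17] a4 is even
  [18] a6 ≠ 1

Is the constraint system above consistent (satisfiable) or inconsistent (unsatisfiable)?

Satisfiable

The assignment a1 = 5, a2 = 5, a3 = 5, a4 = 2, a5 = 3, a6 = 3 works:
  constraint 2 holds since a3 - a2 = 0.
  constraint 4 holds since a2 - a3 = 0.
  constraint 7 holds since a1 - a6 = 2.
The rest check out directly.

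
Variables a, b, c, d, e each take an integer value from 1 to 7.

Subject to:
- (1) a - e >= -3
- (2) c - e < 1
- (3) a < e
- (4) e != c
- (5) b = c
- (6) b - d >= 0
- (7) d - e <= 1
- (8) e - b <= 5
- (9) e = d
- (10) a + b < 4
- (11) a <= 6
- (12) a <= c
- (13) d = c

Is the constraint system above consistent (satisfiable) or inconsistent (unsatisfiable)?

From constraints 9 and 13, e = d = c, so e = c. But constraint 4 says e ≠ c. Contradiction.

Unsatisfiable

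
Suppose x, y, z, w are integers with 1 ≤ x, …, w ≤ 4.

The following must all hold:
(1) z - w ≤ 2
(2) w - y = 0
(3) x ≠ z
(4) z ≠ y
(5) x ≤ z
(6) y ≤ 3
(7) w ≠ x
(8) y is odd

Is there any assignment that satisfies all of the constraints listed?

Satisfiable

Setting (x, y, z, w) = (1, 3, 4, 3) satisfies everything: constraint 1: z - w = 1; constraint 2: w - y = 0, and the others follow.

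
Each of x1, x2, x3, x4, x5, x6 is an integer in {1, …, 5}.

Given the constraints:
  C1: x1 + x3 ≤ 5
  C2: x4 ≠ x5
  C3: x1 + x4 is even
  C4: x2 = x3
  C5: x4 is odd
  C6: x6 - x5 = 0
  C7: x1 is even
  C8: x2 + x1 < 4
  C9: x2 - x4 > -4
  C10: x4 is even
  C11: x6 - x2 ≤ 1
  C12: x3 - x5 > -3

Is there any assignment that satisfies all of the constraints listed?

Unsatisfiable

Constraint 7 makes x1 even and constraint 5 makes x4 odd, so x1 + x4 must be odd. Constraint 3 says x1 + x4 is even — contradiction.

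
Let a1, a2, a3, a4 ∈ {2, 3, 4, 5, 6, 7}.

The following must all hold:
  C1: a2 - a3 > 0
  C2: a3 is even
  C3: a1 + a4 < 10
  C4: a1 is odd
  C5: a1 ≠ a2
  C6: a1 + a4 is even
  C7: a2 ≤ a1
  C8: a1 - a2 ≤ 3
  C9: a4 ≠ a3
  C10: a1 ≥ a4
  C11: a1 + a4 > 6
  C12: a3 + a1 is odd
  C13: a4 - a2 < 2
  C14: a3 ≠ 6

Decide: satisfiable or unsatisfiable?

Satisfiable

Try a1 = 5, a2 = 3, a3 = 2, a4 = 3.
Check constraint 1: a2 - a3 = 1; constraint 3: a1 + a4 = 8; constraint 8: a1 - a2 = 2. The remaining constraints are straightforward to verify.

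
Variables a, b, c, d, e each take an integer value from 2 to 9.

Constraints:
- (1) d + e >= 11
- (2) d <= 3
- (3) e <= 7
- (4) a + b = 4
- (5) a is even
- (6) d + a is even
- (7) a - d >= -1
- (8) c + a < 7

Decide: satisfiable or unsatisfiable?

Unsatisfiable

From constraint 2: d ≤ 3. From constraint 3: e ≤ 7. Hence d + e ≤ 10. But constraint 1 requires d + e ≥ 11, and 11 > 10. Contradiction.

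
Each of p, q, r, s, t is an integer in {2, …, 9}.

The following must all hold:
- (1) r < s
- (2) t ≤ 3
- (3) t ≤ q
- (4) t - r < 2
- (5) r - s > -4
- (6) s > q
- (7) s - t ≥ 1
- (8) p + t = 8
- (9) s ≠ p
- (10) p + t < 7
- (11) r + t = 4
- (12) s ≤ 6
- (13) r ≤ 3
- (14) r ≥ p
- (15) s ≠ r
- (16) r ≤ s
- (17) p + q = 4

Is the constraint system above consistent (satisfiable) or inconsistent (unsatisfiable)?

Unsatisfiable

From constraints 13 and 14: p ≤ r ≤ 3. From constraint 2: t ≤ 3. Hence p + t ≤ 6. But constraint 8 requires p + t = 8, and 8 > 6. Contradiction.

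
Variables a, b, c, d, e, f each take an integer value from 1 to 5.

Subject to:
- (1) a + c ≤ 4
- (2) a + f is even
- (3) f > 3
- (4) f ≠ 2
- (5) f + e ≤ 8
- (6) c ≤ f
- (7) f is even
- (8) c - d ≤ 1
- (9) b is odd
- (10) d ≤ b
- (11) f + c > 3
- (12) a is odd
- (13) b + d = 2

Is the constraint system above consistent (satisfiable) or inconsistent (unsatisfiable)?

Unsatisfiable

Constraint 12 makes a odd and constraint 7 makes f even, so a + f must be odd. Constraint 2 says a + f is even — contradiction.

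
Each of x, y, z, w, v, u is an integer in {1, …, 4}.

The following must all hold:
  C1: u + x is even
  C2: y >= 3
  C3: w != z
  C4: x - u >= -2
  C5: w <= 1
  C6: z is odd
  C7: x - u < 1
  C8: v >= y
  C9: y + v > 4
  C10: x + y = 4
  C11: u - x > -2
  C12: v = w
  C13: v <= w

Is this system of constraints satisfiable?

Unsatisfiable

From constraints 2 and 8: v ≥ y and y ≥ 3, so v ≥ 3. From constraints 5 and 13: v ≤ w and w ≤ 1, so v ≤ 1. But 1 < 3, so no value of v works.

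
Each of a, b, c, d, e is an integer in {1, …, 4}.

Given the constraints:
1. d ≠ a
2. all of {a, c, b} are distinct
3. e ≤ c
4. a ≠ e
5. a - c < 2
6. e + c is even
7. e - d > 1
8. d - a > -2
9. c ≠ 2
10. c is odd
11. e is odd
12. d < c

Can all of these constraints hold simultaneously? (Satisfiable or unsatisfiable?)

Satisfiable

Take a = 2, b = 1, c = 3, d = 1, e = 3. Then constraint 5: a - c = -1; constraint 7: e - d = 2; constraint 8: d - a = -1, and every other listed constraint is also met.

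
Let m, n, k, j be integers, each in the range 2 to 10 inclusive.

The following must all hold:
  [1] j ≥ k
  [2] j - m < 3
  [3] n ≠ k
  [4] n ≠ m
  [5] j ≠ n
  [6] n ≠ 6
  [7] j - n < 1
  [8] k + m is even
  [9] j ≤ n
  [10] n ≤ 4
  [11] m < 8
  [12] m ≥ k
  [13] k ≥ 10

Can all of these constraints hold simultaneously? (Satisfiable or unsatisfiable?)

From constraints 1 and 13: j ≥ k and k ≥ 10, so j ≥ 10. From constraints 9 and 10: j ≤ n and n ≤ 4, so j ≤ 4. But 4 < 10, so no value of j works.

Unsatisfiable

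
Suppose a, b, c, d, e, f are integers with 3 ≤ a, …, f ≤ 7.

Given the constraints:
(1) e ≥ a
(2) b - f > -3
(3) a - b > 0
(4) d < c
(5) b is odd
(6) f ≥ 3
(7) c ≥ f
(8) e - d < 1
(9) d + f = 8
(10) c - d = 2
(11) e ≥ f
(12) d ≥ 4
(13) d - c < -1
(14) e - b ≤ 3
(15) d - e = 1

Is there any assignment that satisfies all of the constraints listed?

Satisfiable

Try a = 4, b = 3, c = 7, d = 5, e = 4, f = 3.
Check constraint 2: b - f = 0; constraint 3: a - b = 1; constraint 8: e - d = -1. The remaining constraints are straightforward to verify.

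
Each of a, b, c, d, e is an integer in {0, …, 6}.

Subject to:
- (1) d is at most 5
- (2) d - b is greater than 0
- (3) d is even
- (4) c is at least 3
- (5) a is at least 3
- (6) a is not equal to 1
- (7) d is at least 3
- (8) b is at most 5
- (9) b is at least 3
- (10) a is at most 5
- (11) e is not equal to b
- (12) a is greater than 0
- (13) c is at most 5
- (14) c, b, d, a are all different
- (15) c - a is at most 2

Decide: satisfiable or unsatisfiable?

Constraints 1, 4, 5, 7, 8, 9, 10, and 13 confine each of c, b, d, a to the 3 values {3, …, 5}.
Constraint 14 requires all 4 of them to be distinct, but only 3 values are available — impossible by the pigeonhole principle.

Unsatisfiable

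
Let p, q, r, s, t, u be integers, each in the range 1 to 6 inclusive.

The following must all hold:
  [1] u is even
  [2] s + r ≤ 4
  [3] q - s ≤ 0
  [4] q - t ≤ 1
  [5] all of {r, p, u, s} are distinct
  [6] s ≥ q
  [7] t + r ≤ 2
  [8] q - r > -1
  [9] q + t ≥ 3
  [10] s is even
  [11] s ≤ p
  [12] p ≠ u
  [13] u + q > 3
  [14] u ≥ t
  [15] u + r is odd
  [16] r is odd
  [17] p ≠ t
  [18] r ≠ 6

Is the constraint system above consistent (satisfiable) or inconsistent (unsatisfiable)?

Satisfiable

Setting (p, q, r, s, t, u) = (6, 2, 1, 2, 1, 4) satisfies everything: constraint 2: s + r = 3; constraint 3: q - s = 0, and the others follow.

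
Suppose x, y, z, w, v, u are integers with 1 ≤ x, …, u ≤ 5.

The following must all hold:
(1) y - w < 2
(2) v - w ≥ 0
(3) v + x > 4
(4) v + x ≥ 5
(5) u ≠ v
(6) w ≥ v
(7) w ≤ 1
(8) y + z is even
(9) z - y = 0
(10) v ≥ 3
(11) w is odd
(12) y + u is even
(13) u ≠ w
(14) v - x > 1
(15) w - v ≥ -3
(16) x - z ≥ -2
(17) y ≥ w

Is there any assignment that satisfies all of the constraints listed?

Unsatisfiable

From constraint 10: v ≥ 3. From constraints 6 and 7: v ≤ w and w ≤ 1, so v ≤ 1. But 1 < 3, so no value of v works.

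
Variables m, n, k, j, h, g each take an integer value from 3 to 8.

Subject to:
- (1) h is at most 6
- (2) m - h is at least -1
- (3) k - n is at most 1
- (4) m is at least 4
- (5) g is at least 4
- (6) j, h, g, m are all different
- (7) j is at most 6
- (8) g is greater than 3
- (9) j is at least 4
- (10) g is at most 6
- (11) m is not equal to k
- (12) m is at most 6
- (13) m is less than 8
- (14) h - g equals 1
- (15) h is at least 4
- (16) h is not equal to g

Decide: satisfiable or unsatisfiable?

Unsatisfiable

Constraints 1, 4, 5, 7, 9, 10, 12, and 15 confine each of j, h, g, m to the 3 values {4, …, 6}.
Constraint 6 requires all 4 of them to be distinct, but only 3 values are available — impossible by the pigeonhole principle.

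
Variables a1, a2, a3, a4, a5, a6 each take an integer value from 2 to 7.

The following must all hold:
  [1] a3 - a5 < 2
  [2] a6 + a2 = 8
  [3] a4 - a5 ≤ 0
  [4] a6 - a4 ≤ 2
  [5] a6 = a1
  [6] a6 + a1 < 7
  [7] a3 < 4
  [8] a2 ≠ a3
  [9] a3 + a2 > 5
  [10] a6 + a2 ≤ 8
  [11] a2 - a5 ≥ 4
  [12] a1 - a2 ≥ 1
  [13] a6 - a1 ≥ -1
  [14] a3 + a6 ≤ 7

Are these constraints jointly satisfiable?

Unsatisfiable

Constraints 3, 4, 11, 12, and 13 give a6 − a1 ≥ -1, a1 − a2 ≥ 1, a2 − a5 ≥ 4, a5 − a4 ≥ 0, a4 − a6 ≥ -2.
Adding all 5 inequalities: the left sides telescope to 0, and the right sides sum to (-1) + 1 + 4 + 0 + (-2) = 2. So 0 ≥ 2, which is false.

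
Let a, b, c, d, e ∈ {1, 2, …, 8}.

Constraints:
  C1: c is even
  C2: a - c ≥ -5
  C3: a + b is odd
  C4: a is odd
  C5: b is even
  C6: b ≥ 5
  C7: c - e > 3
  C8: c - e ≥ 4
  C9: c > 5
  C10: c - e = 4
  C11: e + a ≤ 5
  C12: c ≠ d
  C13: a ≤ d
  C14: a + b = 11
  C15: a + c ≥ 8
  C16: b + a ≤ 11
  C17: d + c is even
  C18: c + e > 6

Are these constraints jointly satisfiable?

Satisfiable

Try a = 3, b = 8, c = 6, d = 8, e = 2.
Check constraint 2: a - c = -3; constraint 7: c - e = 4; constraint 8: c - e = 4. The remaining constraints are straightforward to verify.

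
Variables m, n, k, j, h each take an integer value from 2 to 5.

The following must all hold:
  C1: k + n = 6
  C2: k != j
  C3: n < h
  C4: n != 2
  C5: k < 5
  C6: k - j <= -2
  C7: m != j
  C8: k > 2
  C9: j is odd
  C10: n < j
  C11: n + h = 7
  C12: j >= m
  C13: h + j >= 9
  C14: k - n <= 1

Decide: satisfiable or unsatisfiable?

The assignment m = 4, n = 3, k = 3, j = 5, h = 4 works:
  constraint 1 holds since k + n = 6.
  constraint 6 holds since k - j = -2.
  constraint 11 holds since n + h = 7.
The rest check out directly.

Satisfiable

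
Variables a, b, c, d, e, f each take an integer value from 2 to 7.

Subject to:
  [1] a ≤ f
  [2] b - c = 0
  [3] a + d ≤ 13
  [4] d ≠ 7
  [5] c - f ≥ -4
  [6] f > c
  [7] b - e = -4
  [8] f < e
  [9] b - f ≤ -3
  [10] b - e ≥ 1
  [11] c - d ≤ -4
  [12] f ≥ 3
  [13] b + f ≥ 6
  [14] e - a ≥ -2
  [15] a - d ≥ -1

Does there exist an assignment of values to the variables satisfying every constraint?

Constraints 5, 9, 10, 11, 14, and 15 give e − a ≥ -2, a − d ≥ -1, d − c ≥ 4, c − f ≥ -4, f − b ≥ 3, b − e ≥ 1.
Adding all 6 inequalities: the left sides telescope to 0, and the right sides sum to (-2) + (-1) + 4 + (-4) + 3 + 1 = 1. So 0 ≥ 1, which is false.

Unsatisfiable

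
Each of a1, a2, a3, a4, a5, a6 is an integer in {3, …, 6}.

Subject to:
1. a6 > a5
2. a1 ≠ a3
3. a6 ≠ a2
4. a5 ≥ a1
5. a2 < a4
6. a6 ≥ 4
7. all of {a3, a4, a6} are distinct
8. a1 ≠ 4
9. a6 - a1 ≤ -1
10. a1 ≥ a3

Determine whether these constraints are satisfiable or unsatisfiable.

Constraints 1, 4, and 9 give a1 ≤ a5, a5 < a6, a6 < a1. Chaining: a1 ≤ a5 < a6 < a1, which forces a1 < a1 — impossible.

Unsatisfiable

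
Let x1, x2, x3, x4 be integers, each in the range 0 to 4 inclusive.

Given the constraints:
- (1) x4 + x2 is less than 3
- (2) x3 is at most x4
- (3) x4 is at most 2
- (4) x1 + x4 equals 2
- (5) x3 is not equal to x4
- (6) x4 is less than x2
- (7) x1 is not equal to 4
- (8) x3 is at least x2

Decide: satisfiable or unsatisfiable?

Constraints 2, 6, and 8 give x3 ≤ x4, x4 < x2, x2 ≤ x3. Chaining: x3 ≤ x4 < x2 ≤ x3, which forces x3 < x3 — impossible.

Unsatisfiable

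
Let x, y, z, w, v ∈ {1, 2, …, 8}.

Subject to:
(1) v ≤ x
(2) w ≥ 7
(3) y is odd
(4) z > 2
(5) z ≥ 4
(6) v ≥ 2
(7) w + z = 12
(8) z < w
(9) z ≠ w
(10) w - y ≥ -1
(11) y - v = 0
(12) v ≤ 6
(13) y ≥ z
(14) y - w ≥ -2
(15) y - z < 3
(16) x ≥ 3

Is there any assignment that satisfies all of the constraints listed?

Satisfiable

Try x = 7, y = 5, z = 5, w = 7, v = 5.
Check constraint 7: w + z = 12; constraint 10: w - y = 2. The remaining constraints are straightforward to verify.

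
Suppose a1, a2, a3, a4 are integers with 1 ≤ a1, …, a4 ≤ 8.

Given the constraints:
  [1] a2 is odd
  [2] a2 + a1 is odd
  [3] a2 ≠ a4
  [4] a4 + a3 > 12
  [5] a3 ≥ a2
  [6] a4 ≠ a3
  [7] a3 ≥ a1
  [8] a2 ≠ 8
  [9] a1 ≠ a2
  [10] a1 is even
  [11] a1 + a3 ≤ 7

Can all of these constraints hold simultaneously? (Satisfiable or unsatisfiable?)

One satisfying assignment is a1 = 2, a2 = 3, a3 = 5, a4 = 8.
For the less obvious constraints — constraint 1: a2 = 3 is odd; constraint 4: a4 + a3 = 13; constraint 11: a1 + a3 = 7 — and the others hold by inspection.

Satisfiable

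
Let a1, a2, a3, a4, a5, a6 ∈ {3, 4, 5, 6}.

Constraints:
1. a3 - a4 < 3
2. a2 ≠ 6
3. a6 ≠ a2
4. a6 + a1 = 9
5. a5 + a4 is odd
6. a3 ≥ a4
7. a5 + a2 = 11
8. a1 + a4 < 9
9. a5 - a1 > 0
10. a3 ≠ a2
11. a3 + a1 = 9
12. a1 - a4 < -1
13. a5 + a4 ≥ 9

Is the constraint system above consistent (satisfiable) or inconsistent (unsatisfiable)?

Satisfiable

The assignment a1 = 3, a2 = 5, a3 = 6, a4 = 5, a5 = 6, a6 = 6 works:
  constraint 1 holds since a3 - a4 = 1.
  constraint 4 holds since a6 + a1 = 9.
  constraint 7 holds since a5 + a2 = 11.
The rest check out directly.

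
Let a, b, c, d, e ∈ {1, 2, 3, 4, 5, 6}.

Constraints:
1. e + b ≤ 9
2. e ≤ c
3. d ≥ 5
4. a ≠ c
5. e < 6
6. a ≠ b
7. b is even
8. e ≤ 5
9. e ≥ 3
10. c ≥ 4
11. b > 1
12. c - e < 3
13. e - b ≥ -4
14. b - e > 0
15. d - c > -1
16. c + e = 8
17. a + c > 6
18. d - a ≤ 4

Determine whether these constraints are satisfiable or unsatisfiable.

Try a = 2, b = 6, c = 5, d = 6, e = 3.
Check constraint 1: e + b = 9; constraint 12: c - e = 2. The remaining constraints are straightforward to verify.

Satisfiable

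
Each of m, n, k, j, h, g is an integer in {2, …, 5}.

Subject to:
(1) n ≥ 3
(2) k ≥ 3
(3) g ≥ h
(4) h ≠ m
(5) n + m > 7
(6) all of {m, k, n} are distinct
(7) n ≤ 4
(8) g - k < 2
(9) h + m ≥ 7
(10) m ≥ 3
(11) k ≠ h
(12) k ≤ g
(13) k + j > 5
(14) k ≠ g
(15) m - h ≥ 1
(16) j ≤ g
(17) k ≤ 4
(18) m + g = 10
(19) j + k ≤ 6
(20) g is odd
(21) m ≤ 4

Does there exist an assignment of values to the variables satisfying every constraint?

Unsatisfiable

Constraints 1, 2, 7, 10, 17, and 21 confine each of m, k, n to the 2 values {3, 4}.
Constraint 6 requires all 3 of them to be distinct, but only 2 values are available — impossible by the pigeonhole principle.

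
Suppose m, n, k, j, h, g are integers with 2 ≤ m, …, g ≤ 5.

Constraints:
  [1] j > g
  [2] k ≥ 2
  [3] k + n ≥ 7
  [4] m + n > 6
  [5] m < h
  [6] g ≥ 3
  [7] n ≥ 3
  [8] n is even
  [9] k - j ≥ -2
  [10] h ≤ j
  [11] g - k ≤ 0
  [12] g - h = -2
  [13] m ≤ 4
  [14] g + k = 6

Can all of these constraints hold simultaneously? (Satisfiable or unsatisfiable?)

Try m = 3, n = 4, k = 3, j = 5, h = 5, g = 3.
Check constraint 3: k + n = 7; constraint 4: m + n = 7; constraint 9: k - j = -2. The remaining constraints are straightforward to verify.

Satisfiable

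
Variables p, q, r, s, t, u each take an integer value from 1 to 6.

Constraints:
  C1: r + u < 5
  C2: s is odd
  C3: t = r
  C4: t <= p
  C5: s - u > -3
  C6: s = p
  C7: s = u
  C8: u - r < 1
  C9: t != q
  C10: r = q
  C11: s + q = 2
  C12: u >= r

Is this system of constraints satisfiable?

From constraints 3 and 10, t = r = q, so t = q. But constraint 9 says t ≠ q. Contradiction.

Unsatisfiable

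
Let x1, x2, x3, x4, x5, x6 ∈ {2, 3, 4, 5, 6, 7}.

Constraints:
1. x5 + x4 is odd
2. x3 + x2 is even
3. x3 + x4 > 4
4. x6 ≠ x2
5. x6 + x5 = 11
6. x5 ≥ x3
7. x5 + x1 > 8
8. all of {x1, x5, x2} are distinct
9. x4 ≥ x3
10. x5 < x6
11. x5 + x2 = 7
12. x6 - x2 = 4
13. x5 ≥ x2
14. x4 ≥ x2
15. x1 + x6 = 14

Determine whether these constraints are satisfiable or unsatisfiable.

Try x1 = 7, x2 = 3, x3 = 3, x4 = 3, x5 = 4, x6 = 7.
Check constraint 3: x3 + x4 = 6; constraint 5: x6 + x5 = 11; constraint 7: x5 + x1 = 11. The remaining constraints are straightforward to verify.

Satisfiable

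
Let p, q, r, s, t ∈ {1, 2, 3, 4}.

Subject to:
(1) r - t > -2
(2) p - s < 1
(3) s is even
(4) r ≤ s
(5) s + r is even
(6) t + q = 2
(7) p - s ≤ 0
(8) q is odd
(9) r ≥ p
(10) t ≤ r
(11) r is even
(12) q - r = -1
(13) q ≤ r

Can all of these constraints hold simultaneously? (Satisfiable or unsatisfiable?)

Satisfiable

One satisfying assignment is p = 2, q = 1, r = 2, s = 4, t = 1.
For the less obvious constraints — constraint 1: r - t = 1; constraint 2: p - s = -2 — and the others hold by inspection.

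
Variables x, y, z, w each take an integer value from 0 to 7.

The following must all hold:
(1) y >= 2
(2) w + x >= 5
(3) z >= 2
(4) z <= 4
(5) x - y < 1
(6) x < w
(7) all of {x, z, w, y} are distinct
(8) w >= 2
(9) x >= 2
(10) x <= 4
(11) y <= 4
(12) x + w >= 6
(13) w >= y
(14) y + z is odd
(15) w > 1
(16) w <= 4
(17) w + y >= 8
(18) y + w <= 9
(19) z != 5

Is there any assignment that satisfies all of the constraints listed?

Constraints 1, 3, 4, 8, 9, 10, 11, and 16 confine each of x, z, w, y to the 3 values {2, …, 4}.
Constraint 7 requires all 4 of them to be distinct, but only 3 values are available — impossible by the pigeonhole principle.

Unsatisfiable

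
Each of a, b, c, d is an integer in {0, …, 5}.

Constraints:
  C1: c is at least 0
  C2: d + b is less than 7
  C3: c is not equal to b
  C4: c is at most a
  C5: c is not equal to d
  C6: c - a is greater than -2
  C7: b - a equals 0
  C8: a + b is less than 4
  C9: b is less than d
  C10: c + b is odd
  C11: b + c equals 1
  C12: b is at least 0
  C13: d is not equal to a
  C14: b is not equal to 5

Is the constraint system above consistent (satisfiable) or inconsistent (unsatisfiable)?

Setting (a, b, c, d) = (1, 1, 0, 5) satisfies everything: constraint 2: d + b = 6; constraint 6: c - a = -1, and the others follow.

Satisfiable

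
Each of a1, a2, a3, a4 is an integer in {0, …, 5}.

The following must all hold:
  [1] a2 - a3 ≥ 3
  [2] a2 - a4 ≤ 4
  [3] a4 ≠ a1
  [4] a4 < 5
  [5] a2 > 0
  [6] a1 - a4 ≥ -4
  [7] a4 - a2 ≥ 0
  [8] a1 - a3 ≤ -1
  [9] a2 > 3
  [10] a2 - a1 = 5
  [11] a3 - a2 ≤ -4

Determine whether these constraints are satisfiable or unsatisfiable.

Constraints 6, 7, 8, and 11 give a2 − a3 ≥ 4, a3 − a1 ≥ 1, a1 − a4 ≥ -4, a4 − a2 ≥ 0.
Adding all 4 inequalities: the left sides telescope to 0, and the right sides sum to 4 + 1 + (-4) + 0 = 1. So 0 ≥ 1, which is false.

Unsatisfiable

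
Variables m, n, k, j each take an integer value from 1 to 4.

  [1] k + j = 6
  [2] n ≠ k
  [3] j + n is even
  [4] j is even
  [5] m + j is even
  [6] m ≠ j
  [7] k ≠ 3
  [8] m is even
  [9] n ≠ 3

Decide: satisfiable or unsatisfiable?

Try m = 4, n = 2, k = 4, j = 2.
Check constraint 1: k + j = 6; constraint 3: j + n = 4 is even. The remaining constraints are straightforward to verify.

Satisfiable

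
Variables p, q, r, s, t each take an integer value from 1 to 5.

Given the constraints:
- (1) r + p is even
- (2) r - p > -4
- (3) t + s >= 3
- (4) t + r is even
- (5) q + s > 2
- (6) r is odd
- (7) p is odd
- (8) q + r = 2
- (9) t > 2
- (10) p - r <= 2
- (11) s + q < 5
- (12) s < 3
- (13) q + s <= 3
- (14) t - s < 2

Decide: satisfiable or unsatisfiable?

Satisfiable

Try p = 3, q = 1, r = 1, s = 2, t = 3.
Check constraint 2: r - p = -2; constraint 3: t + s = 5; constraint 5: q + s = 3. The remaining constraints are straightforward to verify.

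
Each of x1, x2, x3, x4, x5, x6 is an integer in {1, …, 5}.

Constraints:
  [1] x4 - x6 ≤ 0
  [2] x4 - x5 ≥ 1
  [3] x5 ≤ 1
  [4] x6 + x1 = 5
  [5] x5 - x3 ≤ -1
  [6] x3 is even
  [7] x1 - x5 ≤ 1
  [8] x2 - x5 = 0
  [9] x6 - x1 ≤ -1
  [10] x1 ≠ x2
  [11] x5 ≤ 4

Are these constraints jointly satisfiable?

Constraints 1, 2, 7, and 9 give x6 − x4 ≥ 0, x4 − x5 ≥ 1, x5 − x1 ≥ -1, x1 − x6 ≥ 1.
Adding all 4 inequalities: the left sides telescope to 0, and the right sides sum to 0 + 1 + (-1) + 1 = 1. So 0 ≥ 1, which is false.

Unsatisfiable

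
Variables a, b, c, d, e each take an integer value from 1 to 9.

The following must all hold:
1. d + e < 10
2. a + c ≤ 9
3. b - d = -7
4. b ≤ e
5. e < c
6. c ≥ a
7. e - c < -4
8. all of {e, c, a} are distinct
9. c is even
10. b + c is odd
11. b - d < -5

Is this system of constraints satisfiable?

One satisfying assignment is a = 3, b = 1, c = 6, d = 8, e = 1.
For the less obvious constraints — constraint 1: d + e = 9; constraint 2: a + c = 9; constraint 3: b - d = -7 — and the others hold by inspection.

Satisfiable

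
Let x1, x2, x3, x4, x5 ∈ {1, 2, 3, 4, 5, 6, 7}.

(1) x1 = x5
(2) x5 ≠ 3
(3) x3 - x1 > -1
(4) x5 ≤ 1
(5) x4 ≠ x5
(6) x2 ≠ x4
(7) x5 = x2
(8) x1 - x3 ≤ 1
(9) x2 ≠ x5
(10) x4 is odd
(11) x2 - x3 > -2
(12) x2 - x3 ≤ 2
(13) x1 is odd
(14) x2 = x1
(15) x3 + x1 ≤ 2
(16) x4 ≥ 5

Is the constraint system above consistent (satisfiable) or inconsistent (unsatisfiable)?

Unsatisfiable

From constraints 1 and 14, x2 = x1 = x5, so x2 = x5. But constraint 9 says x2 ≠ x5. Contradiction.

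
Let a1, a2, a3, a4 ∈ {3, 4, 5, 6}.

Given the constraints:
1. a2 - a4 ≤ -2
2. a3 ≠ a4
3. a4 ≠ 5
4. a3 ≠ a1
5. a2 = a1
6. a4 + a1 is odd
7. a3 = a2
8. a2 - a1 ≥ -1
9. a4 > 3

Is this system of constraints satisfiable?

From constraints 5 and 7, a3 = a2 = a1, so a3 = a1. But constraint 4 says a3 ≠ a1. Contradiction.

Unsatisfiable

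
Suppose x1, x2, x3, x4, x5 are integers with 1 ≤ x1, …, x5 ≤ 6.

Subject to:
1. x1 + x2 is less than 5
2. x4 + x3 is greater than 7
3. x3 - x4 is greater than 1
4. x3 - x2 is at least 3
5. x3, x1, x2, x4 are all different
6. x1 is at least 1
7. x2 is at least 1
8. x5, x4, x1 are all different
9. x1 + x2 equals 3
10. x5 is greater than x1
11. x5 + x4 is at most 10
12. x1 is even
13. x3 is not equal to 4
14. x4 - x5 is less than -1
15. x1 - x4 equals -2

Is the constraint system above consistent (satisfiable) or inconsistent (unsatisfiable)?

Take x1 = 2, x2 = 1, x3 = 6, x4 = 4, x5 = 6. Then constraint 1: x1 + x2 = 3; constraint 2: x4 + x3 = 10; constraint 3: x3 - x4 = 2, and every other listed constraint is also met.

Satisfiable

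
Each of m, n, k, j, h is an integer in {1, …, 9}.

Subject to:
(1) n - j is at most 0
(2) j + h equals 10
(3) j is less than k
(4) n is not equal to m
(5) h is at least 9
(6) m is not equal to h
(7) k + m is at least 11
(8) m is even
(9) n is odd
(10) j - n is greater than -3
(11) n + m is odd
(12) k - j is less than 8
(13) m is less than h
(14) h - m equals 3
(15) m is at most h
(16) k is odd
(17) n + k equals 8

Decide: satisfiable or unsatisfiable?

Satisfiable

Try m = 6, n = 1, k = 7, j = 1, h = 9.
Check constraint 1: n - j = 0; constraint 2: j + h = 10. The remaining constraints are straightforward to verify.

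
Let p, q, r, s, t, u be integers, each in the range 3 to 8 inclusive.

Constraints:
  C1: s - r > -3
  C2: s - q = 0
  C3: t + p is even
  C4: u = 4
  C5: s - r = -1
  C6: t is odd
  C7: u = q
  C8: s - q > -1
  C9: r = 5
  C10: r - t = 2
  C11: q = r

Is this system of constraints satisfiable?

Constraint 4 fixes u = 4 and constraint 9 fixes r = 5. Constraints 7 and 11 give u = q = r, so u = r. But 4 ≠ 5 — contradiction.

Unsatisfiable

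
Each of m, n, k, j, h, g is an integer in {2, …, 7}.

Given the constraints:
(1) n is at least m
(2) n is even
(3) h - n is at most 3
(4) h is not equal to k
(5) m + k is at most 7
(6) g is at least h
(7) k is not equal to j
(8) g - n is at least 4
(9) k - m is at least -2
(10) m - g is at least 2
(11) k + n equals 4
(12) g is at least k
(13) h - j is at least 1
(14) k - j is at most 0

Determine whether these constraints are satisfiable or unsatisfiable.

Constraints 3, 8, 9, 10, 13, and 14 give n − h ≥ -3, h − j ≥ 1, j − k ≥ 0, k − m ≥ -2, m − g ≥ 2, g − n ≥ 4.
Adding all 6 inequalities: the left sides telescope to 0, and the right sides sum to (-3) + 1 + 0 + (-2) + 2 + 4 = 2. So 0 ≥ 2, which is false.

Unsatisfiable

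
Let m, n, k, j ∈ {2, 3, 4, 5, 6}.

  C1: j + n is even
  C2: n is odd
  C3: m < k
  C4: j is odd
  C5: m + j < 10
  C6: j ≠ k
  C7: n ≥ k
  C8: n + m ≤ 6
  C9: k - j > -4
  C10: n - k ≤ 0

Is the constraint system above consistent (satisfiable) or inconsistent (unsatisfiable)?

Take m = 2, n = 3, k = 3, j = 5. Then constraint 5: m + j = 7; constraint 8: n + m = 5; constraint 9: k - j = -2, and every other listed constraint is also met.

Satisfiable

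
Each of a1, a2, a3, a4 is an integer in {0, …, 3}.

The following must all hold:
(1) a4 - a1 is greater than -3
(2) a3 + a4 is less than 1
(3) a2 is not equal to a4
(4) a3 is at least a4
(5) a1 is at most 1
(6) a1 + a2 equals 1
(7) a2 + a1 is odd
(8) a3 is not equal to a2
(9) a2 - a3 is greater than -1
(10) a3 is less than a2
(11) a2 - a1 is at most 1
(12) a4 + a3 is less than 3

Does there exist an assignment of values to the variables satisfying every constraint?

The assignment a1 = 0, a2 = 1, a3 = 0, a4 = 0 works:
  constraint 1 holds since a4 - a1 = 0.
  constraint 2 holds since a3 + a4 = 0.
  constraint 6 holds since a1 + a2 = 1.
The rest check out directly.

Satisfiable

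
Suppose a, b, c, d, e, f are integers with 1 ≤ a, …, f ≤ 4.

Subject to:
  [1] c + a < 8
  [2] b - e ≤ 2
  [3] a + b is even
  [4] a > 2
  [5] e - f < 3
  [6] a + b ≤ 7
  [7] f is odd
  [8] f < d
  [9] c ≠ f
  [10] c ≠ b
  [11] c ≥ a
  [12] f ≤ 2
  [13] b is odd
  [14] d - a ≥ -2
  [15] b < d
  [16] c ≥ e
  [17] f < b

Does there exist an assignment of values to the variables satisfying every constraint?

Setting (a, b, c, d, e, f) = (3, 3, 4, 4, 3, 1) satisfies everything: constraint 1: c + a = 7; constraint 2: b - e = 0, and the others follow.

Satisfiable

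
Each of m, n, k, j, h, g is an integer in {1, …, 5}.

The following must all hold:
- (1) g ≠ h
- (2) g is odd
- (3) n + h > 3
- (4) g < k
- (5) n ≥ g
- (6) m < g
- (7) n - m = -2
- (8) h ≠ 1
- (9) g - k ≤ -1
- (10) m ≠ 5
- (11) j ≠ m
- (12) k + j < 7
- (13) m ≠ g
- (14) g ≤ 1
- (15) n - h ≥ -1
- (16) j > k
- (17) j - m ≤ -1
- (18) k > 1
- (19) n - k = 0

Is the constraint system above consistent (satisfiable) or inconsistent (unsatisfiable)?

Unsatisfiable

Constraints 4, 6, 16, and 17 give j < m, m < g, g < k, k < j. Chaining: j < m < g < k < j, which forces j < j — impossible.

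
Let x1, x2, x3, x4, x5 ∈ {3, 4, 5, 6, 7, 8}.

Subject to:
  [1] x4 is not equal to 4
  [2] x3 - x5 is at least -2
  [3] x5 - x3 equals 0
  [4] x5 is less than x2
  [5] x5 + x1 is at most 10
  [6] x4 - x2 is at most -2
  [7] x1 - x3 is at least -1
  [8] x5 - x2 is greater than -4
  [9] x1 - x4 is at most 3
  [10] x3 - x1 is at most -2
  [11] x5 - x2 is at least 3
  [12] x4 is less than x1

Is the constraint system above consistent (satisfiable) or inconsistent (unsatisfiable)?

Unsatisfiable

Constraints 2, 6, 9, 10, and 11 give x5 − x2 ≥ 3, x2 − x4 ≥ 2, x4 − x1 ≥ -3, x1 − x3 ≥ 2, x3 − x5 ≥ -2.
Adding all 5 inequalities: the left sides telescope to 0, and the right sides sum to 3 + 2 + (-3) + 2 + (-2) = 2. So 0 ≥ 2, which is false.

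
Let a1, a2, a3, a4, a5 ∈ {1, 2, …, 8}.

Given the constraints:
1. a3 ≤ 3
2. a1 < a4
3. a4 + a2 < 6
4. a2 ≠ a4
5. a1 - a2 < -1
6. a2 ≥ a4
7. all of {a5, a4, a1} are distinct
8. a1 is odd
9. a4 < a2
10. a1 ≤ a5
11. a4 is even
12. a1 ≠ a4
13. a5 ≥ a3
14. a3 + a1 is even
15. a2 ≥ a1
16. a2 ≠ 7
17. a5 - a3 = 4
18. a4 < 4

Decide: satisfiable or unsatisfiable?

Take a1 = 1, a2 = 3, a3 = 3, a4 = 2, a5 = 7. Then constraint 3: a4 + a2 = 5; constraint 5: a1 - a2 = -2, and every other listed constraint is also met.

Satisfiable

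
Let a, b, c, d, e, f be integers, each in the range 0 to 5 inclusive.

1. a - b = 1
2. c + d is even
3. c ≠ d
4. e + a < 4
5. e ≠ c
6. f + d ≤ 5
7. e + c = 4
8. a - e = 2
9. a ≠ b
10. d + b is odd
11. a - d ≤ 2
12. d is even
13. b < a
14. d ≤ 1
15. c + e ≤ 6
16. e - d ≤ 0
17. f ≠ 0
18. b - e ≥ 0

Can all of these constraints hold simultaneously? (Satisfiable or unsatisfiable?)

Satisfiable

The assignment a = 2, b = 1, c = 4, d = 0, e = 0, f = 2 works:
  constraint 1 holds since a - b = 1.
  constraint 4 holds since e + a = 2.
The rest check out directly.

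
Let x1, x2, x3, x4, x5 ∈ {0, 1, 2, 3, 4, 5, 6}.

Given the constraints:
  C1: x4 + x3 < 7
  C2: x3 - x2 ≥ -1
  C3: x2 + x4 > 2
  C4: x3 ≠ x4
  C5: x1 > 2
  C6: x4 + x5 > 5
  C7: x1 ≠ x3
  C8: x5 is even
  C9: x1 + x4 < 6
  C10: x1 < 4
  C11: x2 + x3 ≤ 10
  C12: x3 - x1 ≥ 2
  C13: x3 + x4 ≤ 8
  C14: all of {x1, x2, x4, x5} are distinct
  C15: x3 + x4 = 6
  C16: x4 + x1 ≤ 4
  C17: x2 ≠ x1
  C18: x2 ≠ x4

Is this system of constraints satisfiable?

Try x1 = 3, x2 = 4, x3 = 6, x4 = 0, x5 = 6.
Check constraint 1: x4 + x3 = 6; constraint 2: x3 - x2 = 2; constraint 3: x2 + x4 = 4. The remaining constraints are straightforward to verify.

Satisfiable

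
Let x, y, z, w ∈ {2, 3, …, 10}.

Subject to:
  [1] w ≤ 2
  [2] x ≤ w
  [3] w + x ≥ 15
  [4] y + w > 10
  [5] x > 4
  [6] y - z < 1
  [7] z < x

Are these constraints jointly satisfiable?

From constraint 5: x ≥ 5. From constraints 1 and 2: x ≤ w and w ≤ 2, so x ≤ 2. But 2 < 5, so no value of x works.

Unsatisfiable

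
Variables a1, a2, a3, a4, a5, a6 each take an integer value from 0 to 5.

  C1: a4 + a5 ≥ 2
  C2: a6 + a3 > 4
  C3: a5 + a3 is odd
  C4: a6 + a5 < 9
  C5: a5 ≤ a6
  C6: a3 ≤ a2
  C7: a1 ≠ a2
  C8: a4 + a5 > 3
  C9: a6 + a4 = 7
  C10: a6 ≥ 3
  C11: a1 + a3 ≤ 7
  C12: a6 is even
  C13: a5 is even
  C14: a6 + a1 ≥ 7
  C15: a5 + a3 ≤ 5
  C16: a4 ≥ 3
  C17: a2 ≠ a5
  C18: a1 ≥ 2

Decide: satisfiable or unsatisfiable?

Satisfiable

Try a1 = 3, a2 = 4, a3 = 3, a4 = 3, a5 = 2, a6 = 4.
Check constraint 1: a4 + a5 = 5; constraint 2: a6 + a3 = 7. The remaining constraints are straightforward to verify.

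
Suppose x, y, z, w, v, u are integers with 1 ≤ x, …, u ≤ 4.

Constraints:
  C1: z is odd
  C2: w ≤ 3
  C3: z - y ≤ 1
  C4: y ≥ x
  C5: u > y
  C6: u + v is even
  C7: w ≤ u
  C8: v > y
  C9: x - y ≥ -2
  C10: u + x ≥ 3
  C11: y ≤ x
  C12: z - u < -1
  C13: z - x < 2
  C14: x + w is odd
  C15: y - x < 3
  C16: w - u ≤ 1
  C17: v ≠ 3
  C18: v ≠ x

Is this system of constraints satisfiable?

Satisfiable

Try x = 2, y = 2, z = 1, w = 3, v = 4, u = 4.
Check constraint 3: z - y = -1; constraint 9: x - y = 0; constraint 10: u + x = 6. The remaining constraints are straightforward to verify.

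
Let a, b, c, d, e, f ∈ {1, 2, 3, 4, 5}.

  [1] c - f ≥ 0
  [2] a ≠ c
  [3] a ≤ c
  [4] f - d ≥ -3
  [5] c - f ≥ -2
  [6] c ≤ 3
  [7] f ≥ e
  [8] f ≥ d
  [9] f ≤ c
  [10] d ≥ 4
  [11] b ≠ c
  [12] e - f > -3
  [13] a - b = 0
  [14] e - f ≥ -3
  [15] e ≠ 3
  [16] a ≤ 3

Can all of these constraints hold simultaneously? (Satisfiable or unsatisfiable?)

From constraints 8 and 10: f ≥ d and d ≥ 4, so f ≥ 4. From constraints 6 and 9: f ≤ c and c ≤ 3, so f ≤ 3. But 3 < 4, so no value of f works.

Unsatisfiable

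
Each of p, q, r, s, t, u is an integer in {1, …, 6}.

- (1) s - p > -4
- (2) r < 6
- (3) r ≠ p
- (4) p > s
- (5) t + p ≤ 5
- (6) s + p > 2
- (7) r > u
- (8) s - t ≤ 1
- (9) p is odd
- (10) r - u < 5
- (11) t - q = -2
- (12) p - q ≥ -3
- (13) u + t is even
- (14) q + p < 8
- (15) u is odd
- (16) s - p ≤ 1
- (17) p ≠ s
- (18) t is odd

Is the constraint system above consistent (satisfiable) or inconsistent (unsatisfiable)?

Setting (p, q, r, s, t, u) = (3, 3, 5, 2, 1, 3) satisfies everything: constraint 1: s - p = -1; constraint 5: t + p = 4; constraint 6: s + p = 5, and the others follow.

Satisfiable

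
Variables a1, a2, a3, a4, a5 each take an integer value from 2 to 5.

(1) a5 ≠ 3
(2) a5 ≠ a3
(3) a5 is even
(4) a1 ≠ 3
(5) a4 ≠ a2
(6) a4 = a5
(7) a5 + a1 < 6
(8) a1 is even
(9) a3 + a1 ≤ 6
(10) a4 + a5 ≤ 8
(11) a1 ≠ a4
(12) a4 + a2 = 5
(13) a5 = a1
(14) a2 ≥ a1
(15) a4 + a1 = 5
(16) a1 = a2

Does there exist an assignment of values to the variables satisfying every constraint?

From constraints 6, 13, and 16, a4 = a5 = a1 = a2, so a4 = a2. But constraint 5 says a4 ≠ a2. Contradiction.

Unsatisfiable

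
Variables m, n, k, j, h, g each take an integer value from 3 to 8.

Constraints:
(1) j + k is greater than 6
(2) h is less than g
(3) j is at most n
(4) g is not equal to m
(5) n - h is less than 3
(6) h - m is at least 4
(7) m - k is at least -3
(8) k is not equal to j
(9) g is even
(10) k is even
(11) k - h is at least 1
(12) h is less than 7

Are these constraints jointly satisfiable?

Unsatisfiable

Constraints 6, 7, and 11 give k − h ≥ 1, h − m ≥ 4, m − k ≥ -3.
Adding all 3 inequalities: the left sides telescope to 0, and the right sides sum to 1 + 4 + (-3) = 2. So 0 ≥ 2, which is false.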